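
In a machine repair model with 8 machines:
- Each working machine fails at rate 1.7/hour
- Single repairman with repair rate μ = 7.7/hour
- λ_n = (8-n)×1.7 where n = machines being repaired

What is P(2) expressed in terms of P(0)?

P(2)/P(0) = ∏_{i=0}^{2-1} λ_i/μ_{i+1}
= (8-0)×1.7/7.7 × (8-1)×1.7/7.7
= 2.7296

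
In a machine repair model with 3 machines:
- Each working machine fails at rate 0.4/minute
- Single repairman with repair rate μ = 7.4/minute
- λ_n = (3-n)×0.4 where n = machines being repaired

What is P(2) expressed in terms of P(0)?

P(2)/P(0) = ∏_{i=0}^{2-1} λ_i/μ_{i+1}
= (3-0)×0.4/7.4 × (3-1)×0.4/7.4
= 0.01753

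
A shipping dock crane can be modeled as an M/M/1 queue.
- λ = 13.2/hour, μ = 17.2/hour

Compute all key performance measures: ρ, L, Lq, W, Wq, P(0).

Step 1: ρ = λ/μ = 13.2/17.2 = 0.7674
Step 2: L = λ/(μ-λ) = 13.2/4.00 = 3.3000
Step 3: Lq = λ²/(μ(μ-λ)) = 174.24/(17.2×4.00) = 2.5326
Step 4: W = 1/(μ-λ) = 1/4.00 = 0.2500
Step 5: Wq = λ/(μ(μ-λ)) = 13.2/(17.2×4.00) = 0.1919
Step 6: P(0) = 1-ρ = 0.2326
Verify: L = λW = 13.2×0.2500 = 3.3000 ✔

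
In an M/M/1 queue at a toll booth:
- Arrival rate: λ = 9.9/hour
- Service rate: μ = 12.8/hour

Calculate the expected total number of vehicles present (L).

ρ = λ/μ = 9.9/12.8 = 0.7734
For M/M/1: L = λ/(μ-λ)
L = 9.9/(12.8-9.9) = 9.9/2.90
L = 3.4138 vehicles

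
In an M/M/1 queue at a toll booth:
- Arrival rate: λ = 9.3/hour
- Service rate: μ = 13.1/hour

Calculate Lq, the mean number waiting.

ρ = λ/μ = 9.3/13.1 = 0.7099
For M/M/1: Lq = λ²/(μ(μ-λ))
Lq = 86.49/(13.1 × 3.80)
Lq = 1.7374 vehicles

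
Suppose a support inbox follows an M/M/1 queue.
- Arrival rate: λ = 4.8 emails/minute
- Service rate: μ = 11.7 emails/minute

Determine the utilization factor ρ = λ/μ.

Server utilization: ρ = λ/μ
ρ = 4.8/11.7 = 0.4103
The server is busy 41.03% of the time.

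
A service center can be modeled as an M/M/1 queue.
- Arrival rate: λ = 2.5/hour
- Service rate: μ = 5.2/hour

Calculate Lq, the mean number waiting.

ρ = λ/μ = 2.5/5.2 = 0.4808
For M/M/1: Lq = λ²/(μ(μ-λ))
Lq = 6.25/(5.2 × 2.70)
Lq = 0.4452 customers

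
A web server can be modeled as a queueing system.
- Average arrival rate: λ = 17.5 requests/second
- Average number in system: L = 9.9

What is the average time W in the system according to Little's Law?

Little's Law: L = λW, so W = L/λ
W = 9.9/17.5 = 0.5657 seconds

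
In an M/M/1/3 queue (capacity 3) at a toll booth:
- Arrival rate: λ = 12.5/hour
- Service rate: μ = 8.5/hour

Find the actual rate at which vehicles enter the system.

ρ = λ/μ = 12.5/8.5 = 1.4706
P₀ = (1-ρ)/(1-ρ^(K+1)) = (1-1.4706)/(1-1.4706^4) = -0.4706/-3.6771 = 0.1280
P_K = P₀×ρ^K = 0.12798 × 1.4706^3 = 0.12798 × 3.1804 = 0.4070
λ_eff = λ(1-P_K) = 12.5 × (1 - 0.40703) = 12.5 × 0.59297 = 7.4121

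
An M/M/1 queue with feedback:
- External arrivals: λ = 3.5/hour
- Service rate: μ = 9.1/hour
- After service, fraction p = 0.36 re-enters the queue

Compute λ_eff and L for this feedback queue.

Effective arrival rate: λ_eff = λ/(1-p) = 3.5/(1-0.36) = 3.5/0.64 = 5.46875
ρ = λ_eff/μ = 5.46875/9.1 = 0.60096
L = ρ/(1-ρ) = 0.60096/(1-0.60096) = 1.5060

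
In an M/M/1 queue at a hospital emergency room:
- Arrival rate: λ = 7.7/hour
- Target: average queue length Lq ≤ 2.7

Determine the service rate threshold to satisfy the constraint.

For M/M/1: Lq = λ²/(μ(μ-λ))
Need Lq ≤ 2.7, i.e. μ(μ-λ) ≥ λ²/2.7
μ² - 7.7μ - 59.29/2.7 ≥ 0  →  μ² - 7.7μ - 21.95926 ≥ 0
Quadratic formula (positive root): μ = [λ + √(λ² + 4×21.95926)]/2
Discriminant: 59.29 + 4×21.95926 = 147.1270, √147.1270 = 12.1296
μ ≥ (7.7 + 12.1296)/2 = 9.9148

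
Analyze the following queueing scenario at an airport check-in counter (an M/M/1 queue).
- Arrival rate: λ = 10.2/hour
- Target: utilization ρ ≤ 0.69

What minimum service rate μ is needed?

ρ = λ/μ, so μ = λ/ρ
μ ≥ 10.2/0.69 = 14.7826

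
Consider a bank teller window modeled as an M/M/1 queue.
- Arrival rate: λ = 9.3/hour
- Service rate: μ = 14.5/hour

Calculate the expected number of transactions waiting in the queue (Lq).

ρ = λ/μ = 9.3/14.5 = 0.6414
For M/M/1: Lq = λ²/(μ(μ-λ))
Lq = 86.49/(14.5 × 5.20)
Lq = 1.1471 transactions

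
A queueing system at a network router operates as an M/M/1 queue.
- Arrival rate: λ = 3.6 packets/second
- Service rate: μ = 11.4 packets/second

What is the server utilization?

Server utilization: ρ = λ/μ
ρ = 3.6/11.4 = 0.3158
The server is busy 31.58% of the time.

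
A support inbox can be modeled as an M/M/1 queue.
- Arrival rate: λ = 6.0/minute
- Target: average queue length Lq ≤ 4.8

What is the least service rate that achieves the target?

For M/M/1: Lq = λ²/(μ(μ-λ))
Need Lq ≤ 4.8, i.e. μ(μ-λ) ≥ λ²/4.8
μ² - 6.0μ - 36.00/4.8 ≥ 0  →  μ² - 6.0μ - 7.5000 ≥ 0
Quadratic formula (positive root): μ = [λ + √(λ² + 4×7.5000)]/2
Discriminant: 36.00 + 4×7.5000 = 66.0000, √66.0000 = 8.1240
μ ≥ (6.0 + 8.1240)/2 = 7.0620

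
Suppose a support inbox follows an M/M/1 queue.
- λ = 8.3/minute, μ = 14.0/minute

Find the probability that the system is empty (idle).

ρ = λ/μ = 8.3/14.0 = 0.5929
P(0) = 1 - ρ = 1 - 0.5929 = 0.4071
The server is idle 40.71% of the time.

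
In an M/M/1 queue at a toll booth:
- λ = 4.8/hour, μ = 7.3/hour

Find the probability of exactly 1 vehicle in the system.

ρ = λ/μ = 4.8/7.3 = 0.6575
P(n) = (1-ρ)ρⁿ
P(1) = (1-0.6575) × 0.6575^1
P(1) = 0.3425 × 0.6575
P(1) = 0.2252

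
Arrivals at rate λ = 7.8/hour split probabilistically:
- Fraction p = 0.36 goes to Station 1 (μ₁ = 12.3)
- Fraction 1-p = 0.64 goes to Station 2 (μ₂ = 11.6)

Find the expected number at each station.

Effective rates: λ₁ = 7.8×0.36 = 2.808, λ₂ = 7.8×0.64 = 4.992
Station 1: ρ₁ = 2.808/12.3 = 0.2283, L₁ = ρ₁/(1-ρ₁) = 0.2283/(1-0.2283) = 0.2958
Station 2: ρ₂ = 4.992/11.6 = 0.43034, L₂ = ρ₂/(1-ρ₂) = 0.43034/(1-0.43034) = 0.7554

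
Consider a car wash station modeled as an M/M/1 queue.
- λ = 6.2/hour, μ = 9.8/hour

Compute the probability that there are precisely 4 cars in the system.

ρ = λ/μ = 6.2/9.8 = 0.63265
P(n) = (1-ρ)ρⁿ
P(4) = (1-0.63265) × 0.63265^4
P(4) = 0.36735 × 0.16020
P(4) = 0.05885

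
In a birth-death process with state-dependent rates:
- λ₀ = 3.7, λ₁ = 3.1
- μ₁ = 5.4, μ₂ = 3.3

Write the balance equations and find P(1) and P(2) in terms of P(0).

Balance equations:
State 0: λ₀P₀ = μ₁P₁ → P₁ = (λ₀/μ₁)P₀ = (3.7/5.4)P₀ = 0.6852P₀
State 1: P₂ = (λ₀λ₁)/(μ₁μ₂)P₀ = (3.7×3.1)/(5.4×3.3)P₀ = 0.6437P₀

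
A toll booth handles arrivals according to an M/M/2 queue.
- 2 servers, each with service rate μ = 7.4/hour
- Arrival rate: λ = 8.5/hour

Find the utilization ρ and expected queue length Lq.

Traffic intensity: ρ = λ/(cμ) = 8.5/(2×7.4) = 0.5743
Since ρ = 0.5743 < 1, system is stable.
Offered load a = λ/μ = cρ = 8.5/7.4 = 1.1486
P₀ = [ Σₙ₌₀^1 aⁿ/n! + a^2/(2!(1-ρ)) ]⁻¹
Σ = a^0/0! + a^1/1! = 1.0000 + 1.1486 = 2.1486
a^2/(2!(1-ρ)) = 1.3194/(2 × 0.42568) = 1.5498
P₀ = 1/(2.1486 + 1.5498) = 0.2704
Lq = P₀·a^2·ρ / (2!(1-ρ)²) = 0.2704 × 1.3194 × 0.5743 / (2 × 0.1812) = 0.5654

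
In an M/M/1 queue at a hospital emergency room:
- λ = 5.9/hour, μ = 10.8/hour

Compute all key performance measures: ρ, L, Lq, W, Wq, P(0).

Step 1: ρ = λ/μ = 5.9/10.8 = 0.5463
Step 2: L = λ/(μ-λ) = 5.9/4.90 = 1.2041
Step 3: Lq = λ²/(μ(μ-λ)) = 34.81/(10.8×4.90) = 0.6578
Step 4: W = 1/(μ-λ) = 1/4.90 = 0.20408
Step 5: Wq = λ/(μ(μ-λ)) = 5.9/(10.8×4.90) = 0.1115
Step 6: P(0) = 1-ρ = 0.4537
Verify: L = λW = 5.9×0.20408 = 1.2041 ✔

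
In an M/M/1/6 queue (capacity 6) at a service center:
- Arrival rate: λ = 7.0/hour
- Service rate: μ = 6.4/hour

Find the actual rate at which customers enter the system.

ρ = λ/μ = 7.0/6.4 = 1.09375
P₀ = (1-ρ)/(1-ρ^(K+1)) = (1-1.09375)/(1-1.09375^7) = -0.09375/-0.8725 = 0.1074
P_K = P₀×ρ^K = 0.10745 × 1.09375^6 = 0.10745 × 1.7120 = 0.1840
λ_eff = λ(1-P_K) = 7.0 × (1 - 0.18395) = 7.0 × 0.8161 = 5.7123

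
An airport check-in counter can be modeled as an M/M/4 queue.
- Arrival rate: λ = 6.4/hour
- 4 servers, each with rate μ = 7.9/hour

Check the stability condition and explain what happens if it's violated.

Stability requires ρ = λ/(cμ) < 1
ρ = 6.4/(4 × 7.9) = 6.4/31.60 = 0.2025
Since 0.2025 < 1, the system is STABLE.
The servers are busy 20.25% of the time.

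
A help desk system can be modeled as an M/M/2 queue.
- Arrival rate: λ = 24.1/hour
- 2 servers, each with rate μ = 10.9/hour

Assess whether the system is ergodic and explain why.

Stability requires ρ = λ/(cμ) < 1
ρ = 24.1/(2 × 10.9) = 24.1/21.80 = 1.1055
Since 1.1055 ≥ 1, the system is UNSTABLE.
Need c > λ/μ = 24.1/10.9 = 2.21.
Minimum servers needed: c = 3.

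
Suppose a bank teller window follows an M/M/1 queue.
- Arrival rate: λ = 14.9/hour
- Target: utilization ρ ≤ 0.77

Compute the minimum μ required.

ρ = λ/μ, so μ = λ/ρ
μ ≥ 14.9/0.77 = 19.3506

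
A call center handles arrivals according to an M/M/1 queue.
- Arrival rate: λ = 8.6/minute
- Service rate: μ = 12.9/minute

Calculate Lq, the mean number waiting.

ρ = λ/μ = 8.6/12.9 = 0.6667
For M/M/1: Lq = λ²/(μ(μ-λ))
Lq = 73.96/(12.9 × 4.30)
Lq = 1.3333 calls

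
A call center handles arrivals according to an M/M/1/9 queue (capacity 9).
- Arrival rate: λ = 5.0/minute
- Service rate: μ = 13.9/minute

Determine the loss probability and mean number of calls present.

ρ = λ/μ = 5.0/13.9 = 0.35971
P₀ = (1-ρ)/(1-ρ^(K+1)) = (1-0.35971)/(1-0.35971^10) = 0.6403/1.0000 = 0.6403
P_K = P₀×ρ^K = 0.64031 × 0.35971^9 = 0.64031 × 0.00010083 = 0.00006456
Blocking probability P_9 = 0.00006456 (0.006456%)
L = ρ[1 - (K+1)ρ^K + Kρ^(K+1)] / [(1-ρ)(1-ρ^(K+1))]
L = 0.35971 × (1 - 10×0.0001008 + 9×0.00003627) / ((1 - 0.35971) × (1 - 0.00003627)) = 0.5614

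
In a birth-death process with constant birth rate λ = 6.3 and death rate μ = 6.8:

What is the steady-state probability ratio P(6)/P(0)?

For constant rates: P(n)/P(0) = (λ/μ)^n
P(6)/P(0) = (6.3/6.8)^6 = 0.92647^6 = 0.6324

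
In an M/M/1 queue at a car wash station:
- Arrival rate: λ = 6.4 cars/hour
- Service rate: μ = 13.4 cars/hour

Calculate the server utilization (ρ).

Server utilization: ρ = λ/μ
ρ = 6.4/13.4 = 0.4776
The server is busy 47.76% of the time.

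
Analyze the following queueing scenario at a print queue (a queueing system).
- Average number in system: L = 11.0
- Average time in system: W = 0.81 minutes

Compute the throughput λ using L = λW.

Little's Law: L = λW, so λ = L/W
λ = 11.0/0.81 = 13.5802 jobs/minute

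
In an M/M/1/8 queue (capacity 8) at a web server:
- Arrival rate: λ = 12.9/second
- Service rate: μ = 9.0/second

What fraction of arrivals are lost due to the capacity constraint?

ρ = λ/μ = 12.9/9.0 = 1.43333
P₀ = (1-ρ)/(1-ρ^(K+1)) = (1-1.43333)/(1-1.43333^9) = -0.4333/-24.5338 = 0.01766
P_K = P₀×ρ^K = 0.01766 × 1.43333^8 = 0.01766 × 17.8143 = 0.3146
Blocking probability = 31.46%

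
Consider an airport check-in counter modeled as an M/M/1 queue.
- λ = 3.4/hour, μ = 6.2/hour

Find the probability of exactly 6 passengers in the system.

ρ = λ/μ = 3.4/6.2 = 0.5484
P(n) = (1-ρ)ρⁿ
P(6) = (1-0.5484) × 0.5484^6
P(6) = 0.4516 × 0.02720
P(6) = 0.01228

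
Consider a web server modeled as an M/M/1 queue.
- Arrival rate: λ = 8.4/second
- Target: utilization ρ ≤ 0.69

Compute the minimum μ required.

ρ = λ/μ, so μ = λ/ρ
μ ≥ 8.4/0.69 = 12.1739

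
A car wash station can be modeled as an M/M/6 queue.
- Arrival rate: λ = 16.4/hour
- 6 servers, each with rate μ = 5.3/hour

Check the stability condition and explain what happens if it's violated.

Stability requires ρ = λ/(cμ) < 1
ρ = 16.4/(6 × 5.3) = 16.4/31.80 = 0.5157
Since 0.5157 < 1, the system is STABLE.
The servers are busy 51.57% of the time.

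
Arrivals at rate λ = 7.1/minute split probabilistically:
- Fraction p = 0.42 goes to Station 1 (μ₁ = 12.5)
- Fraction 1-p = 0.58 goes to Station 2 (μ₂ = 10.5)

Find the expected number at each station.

Effective rates: λ₁ = 7.1×0.42 = 2.982, λ₂ = 7.1×0.58 = 4.118
Station 1: ρ₁ = 2.982/12.5 = 0.23856, L₁ = ρ₁/(1-ρ₁) = 0.23856/(1-0.23856) = 0.3133
Station 2: ρ₂ = 4.118/10.5 = 0.3922, L₂ = ρ₂/(1-ρ₂) = 0.3922/(1-0.3922) = 0.6453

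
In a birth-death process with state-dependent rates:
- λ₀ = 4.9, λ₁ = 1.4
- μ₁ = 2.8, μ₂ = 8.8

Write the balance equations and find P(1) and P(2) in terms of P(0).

Balance equations:
State 0: λ₀P₀ = μ₁P₁ → P₁ = (λ₀/μ₁)P₀ = (4.9/2.8)P₀ = 1.7500P₀
State 1: P₂ = (λ₀λ₁)/(μ₁μ₂)P₀ = (4.9×1.4)/(2.8×8.8)P₀ = 0.2784P₀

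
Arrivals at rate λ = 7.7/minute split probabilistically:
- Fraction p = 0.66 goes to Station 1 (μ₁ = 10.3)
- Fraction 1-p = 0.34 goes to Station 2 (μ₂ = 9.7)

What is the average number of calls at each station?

Effective rates: λ₁ = 7.7×0.66 = 5.082, λ₂ = 7.7×0.34 = 2.618
Station 1: ρ₁ = 5.082/10.3 = 0.4934, L₁ = ρ₁/(1-ρ₁) = 0.4934/(1-0.4934) = 0.9739
Station 2: ρ₂ = 2.618/9.7 = 0.2699, L₂ = ρ₂/(1-ρ₂) = 0.2699/(1-0.2699) = 0.3697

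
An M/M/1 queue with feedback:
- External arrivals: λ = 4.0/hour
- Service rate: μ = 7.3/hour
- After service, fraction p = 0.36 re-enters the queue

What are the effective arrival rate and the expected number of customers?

Effective arrival rate: λ_eff = λ/(1-p) = 4.0/(1-0.36) = 4.0/0.64 = 6.2500
ρ = λ_eff/μ = 6.2500/7.3 = 0.856164
L = ρ/(1-ρ) = 0.856164/(1-0.856164) = 5.9524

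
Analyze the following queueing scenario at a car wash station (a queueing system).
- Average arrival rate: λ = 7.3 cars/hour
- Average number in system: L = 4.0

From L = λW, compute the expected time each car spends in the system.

Little's Law: L = λW, so W = L/λ
W = 4.0/7.3 = 0.5479 hours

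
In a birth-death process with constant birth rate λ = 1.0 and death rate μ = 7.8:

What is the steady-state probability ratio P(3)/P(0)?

For constant rates: P(n)/P(0) = (λ/μ)^n
P(3)/P(0) = (1.0/7.8)^3 = 0.1282^3 = 0.002107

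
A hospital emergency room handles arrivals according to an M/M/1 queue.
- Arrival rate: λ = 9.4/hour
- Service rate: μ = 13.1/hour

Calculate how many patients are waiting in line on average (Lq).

ρ = λ/μ = 9.4/13.1 = 0.7176
For M/M/1: Lq = λ²/(μ(μ-λ))
Lq = 88.36/(13.1 × 3.70)
Lq = 1.8230 patients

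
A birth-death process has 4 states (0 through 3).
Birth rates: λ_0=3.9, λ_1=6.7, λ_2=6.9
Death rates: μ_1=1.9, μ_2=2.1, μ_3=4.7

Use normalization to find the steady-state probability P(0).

Ratios P(n)/P(0) = (λ₀···λₙ₋₁)/(μ₁···μₙ):
P(1)/P(0) = (3.9)/(1.9) = 2.0526
P(2)/P(0) = (3.9×6.7)/(1.9×2.1) = 6.5489
P(3)/P(0) = (3.9×6.7×6.9)/(1.9×2.1×4.7) = 9.6143

Normalization: ∑ P(n) = 1
P(0) × (1.0000 + 2.0526 + 6.5489 + 9.6143) = 1
P(0) × 19.2158 = 1
P(0) = 1/19.2158 = 0.05204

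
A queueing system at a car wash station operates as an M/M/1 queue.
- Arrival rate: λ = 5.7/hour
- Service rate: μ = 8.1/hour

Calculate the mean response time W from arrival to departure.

First, compute utilization: ρ = λ/μ = 5.7/8.1 = 0.7037
For M/M/1: W = 1/(μ-λ)
W = 1/(8.1-5.7) = 1/2.40
W = 0.4167 hours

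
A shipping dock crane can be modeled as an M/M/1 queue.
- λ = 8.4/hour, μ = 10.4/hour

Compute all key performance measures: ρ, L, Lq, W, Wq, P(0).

Step 1: ρ = λ/μ = 8.4/10.4 = 0.8077
Step 2: L = λ/(μ-λ) = 8.4/2.00 = 4.2000
Step 3: Lq = λ²/(μ(μ-λ)) = 70.56/(10.4×2.00) = 3.3923
Step 4: W = 1/(μ-λ) = 1/2.00 = 0.5000
Step 5: Wq = λ/(μ(μ-λ)) = 8.4/(10.4×2.00) = 0.4038
Step 6: P(0) = 1-ρ = 0.1923
Verify: L = λW = 8.4×0.5000 = 4.2000 ✔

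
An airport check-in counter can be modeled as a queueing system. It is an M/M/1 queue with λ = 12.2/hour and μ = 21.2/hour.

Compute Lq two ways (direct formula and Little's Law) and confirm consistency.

Method 1 (direct): Lq = λ²/(μ(μ-λ)) = 148.84/(21.2 × 9.00) = 0.7801

Method 2 (Little's Law):
W = 1/(μ-λ) = 1/9.00 = 0.11111
Wq = W - 1/μ = 0.11111 - 0.047170 = 0.06394
Lq = λWq = 12.2 × 0.06394 = 0.7801 ✔ (matches Method 1)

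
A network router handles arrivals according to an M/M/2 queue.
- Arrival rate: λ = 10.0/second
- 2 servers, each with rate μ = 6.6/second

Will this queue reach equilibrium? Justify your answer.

Stability requires ρ = λ/(cμ) < 1
ρ = 10.0/(2 × 6.6) = 10.0/13.20 = 0.7576
Since 0.7576 < 1, the system is STABLE.
The servers are busy 75.76% of the time.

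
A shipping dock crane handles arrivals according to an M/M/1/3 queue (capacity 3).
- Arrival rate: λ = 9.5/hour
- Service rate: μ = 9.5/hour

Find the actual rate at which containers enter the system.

ρ = λ/μ = 9.5/9.5 = 1 exactly.
With ρ = 1 the usual (1-ρ)/(1-ρ^(K+1)) form is 0/0; instead every state 0..K is equally likely.
P₀ = 1/(K+1) = 1/4 = 0.2500
P_K = P₀×ρ^K = P₀ = 0.2500
λ_eff = λ(1-P_K) = 9.5 × (1 - 0.2500) = 9.5 × 0.7500 = 7.1250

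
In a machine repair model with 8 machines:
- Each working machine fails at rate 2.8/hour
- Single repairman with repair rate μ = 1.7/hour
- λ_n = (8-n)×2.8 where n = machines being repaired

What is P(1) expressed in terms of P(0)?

P(1)/P(0) = ∏_{i=0}^{1-1} λ_i/μ_{i+1}
= (8-0)×2.8/1.7
= 13.1765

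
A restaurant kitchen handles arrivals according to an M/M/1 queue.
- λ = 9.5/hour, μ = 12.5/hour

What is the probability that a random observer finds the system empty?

ρ = λ/μ = 9.5/12.5 = 0.7600
P(0) = 1 - ρ = 1 - 0.7600 = 0.2400
The server is idle 24.00% of the time.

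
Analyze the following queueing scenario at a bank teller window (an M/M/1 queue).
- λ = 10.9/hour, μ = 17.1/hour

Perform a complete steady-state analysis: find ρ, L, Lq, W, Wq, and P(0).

Step 1: ρ = λ/μ = 10.9/17.1 = 0.6374
Step 2: L = λ/(μ-λ) = 10.9/6.20 = 1.7581
Step 3: Lq = λ²/(μ(μ-λ)) = 118.81/(17.1×6.20) = 1.1206
Step 4: W = 1/(μ-λ) = 1/6.20 = 0.16129
Step 5: Wq = λ/(μ(μ-λ)) = 10.9/(17.1×6.20) = 0.1028
Step 6: P(0) = 1-ρ = 0.3626
Verify: L = λW = 10.9×0.16129 = 1.7581 ✔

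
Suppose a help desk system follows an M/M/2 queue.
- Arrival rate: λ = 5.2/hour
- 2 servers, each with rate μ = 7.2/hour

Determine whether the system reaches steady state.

Stability requires ρ = λ/(cμ) < 1
ρ = 5.2/(2 × 7.2) = 5.2/14.40 = 0.3611
Since 0.3611 < 1, the system is STABLE.
The servers are busy 36.11% of the time.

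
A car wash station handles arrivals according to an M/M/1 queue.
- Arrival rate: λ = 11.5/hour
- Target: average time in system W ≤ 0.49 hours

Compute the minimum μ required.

For M/M/1: W = 1/(μ-λ)
Need W ≤ 0.49, so 1/(μ-λ) ≤ 0.49
μ - λ ≥ 1/0.49 = 2.0408
μ ≥ 11.5 + 2.0408 = 13.5408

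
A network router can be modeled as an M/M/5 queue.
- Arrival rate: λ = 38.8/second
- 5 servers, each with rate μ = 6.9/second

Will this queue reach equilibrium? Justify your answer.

Stability requires ρ = λ/(cμ) < 1
ρ = 38.8/(5 × 6.9) = 38.8/34.50 = 1.1246
Since 1.1246 ≥ 1, the system is UNSTABLE.
Need c > λ/μ = 38.8/6.9 = 5.62.
Minimum servers needed: c = 6.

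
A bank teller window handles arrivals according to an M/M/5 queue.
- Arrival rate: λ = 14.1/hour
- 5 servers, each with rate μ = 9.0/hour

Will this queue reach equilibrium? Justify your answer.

Stability requires ρ = λ/(cμ) < 1
ρ = 14.1/(5 × 9.0) = 14.1/45.00 = 0.3133
Since 0.3133 < 1, the system is STABLE.
The servers are busy 31.33% of the time.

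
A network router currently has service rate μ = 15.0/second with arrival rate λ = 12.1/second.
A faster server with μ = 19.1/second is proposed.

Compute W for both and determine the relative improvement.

System 1: ρ₁ = 12.1/15.0 = 0.8067, W₁ = 1/(15.0-12.1) = 0.34483
System 2: ρ₂ = 12.1/19.1 = 0.6335, W₂ = 1/(19.1-12.1) = 0.14286
Improvement: (W₁-W₂)/W₁ = (0.34483-0.14286)/0.34483 = 58.57%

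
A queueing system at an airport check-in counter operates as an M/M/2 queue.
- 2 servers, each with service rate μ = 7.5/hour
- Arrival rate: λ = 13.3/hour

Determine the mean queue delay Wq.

Traffic intensity: ρ = λ/(cμ) = 13.3/(2×7.5) = 0.8867
Since ρ = 0.8867 < 1, system is stable.
Offered load a = λ/μ = cρ = 13.3/7.5 = 1.7733
P₀ = [ Σₙ₌₀^1 aⁿ/n! + a^2/(2!(1-ρ)) ]⁻¹
Σ = a^0/0! + a^1/1! = 1.0000 + 1.7733 = 2.7733
a^2/(2!(1-ρ)) = 3.144711/(2 × 0.1133333) = 13.8737
P₀ = 1/(2.7733 + 13.8737) = 0.06007
Lq = P₀·a^2·ρ / (2!(1-ρ)²) = 0.0600707 × 3.14471 × 0.886667 / (2 × 0.0128444) = 6.5202
Wq = Lq/λ = 6.5202/13.3 = 0.4902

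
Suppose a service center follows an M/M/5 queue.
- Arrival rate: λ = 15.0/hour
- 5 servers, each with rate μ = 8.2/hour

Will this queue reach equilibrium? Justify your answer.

Stability requires ρ = λ/(cμ) < 1
ρ = 15.0/(5 × 8.2) = 15.0/41.00 = 0.3659
Since 0.3659 < 1, the system is STABLE.
The servers are busy 36.59% of the time.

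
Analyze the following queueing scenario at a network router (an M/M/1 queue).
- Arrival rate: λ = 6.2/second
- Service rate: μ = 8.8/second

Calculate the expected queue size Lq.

ρ = λ/μ = 6.2/8.8 = 0.7045
For M/M/1: Lq = λ²/(μ(μ-λ))
Lq = 38.44/(8.8 × 2.60)
Lq = 1.6801 packets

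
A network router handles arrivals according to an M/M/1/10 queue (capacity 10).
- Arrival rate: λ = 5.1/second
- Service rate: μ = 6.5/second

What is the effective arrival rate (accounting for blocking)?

ρ = λ/μ = 5.1/6.5 = 0.784615
P₀ = (1-ρ)/(1-ρ^(K+1)) = (1-0.784615)/(1-0.784615^11) = 0.21539/0.93062 = 0.2314
P_K = P₀×ρ^K = 0.2314 × 0.784615^10 = 0.2314 × 0.08842 = 0.02046
λ_eff = λ(1-P_K) = 5.1 × (1 - 0.020465) = 5.1 × 0.979535 = 4.9956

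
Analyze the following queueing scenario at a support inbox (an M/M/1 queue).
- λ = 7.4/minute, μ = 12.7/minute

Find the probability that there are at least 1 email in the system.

ρ = λ/μ = 7.4/12.7 = 0.5827
P(N ≥ n) = ρⁿ
P(N ≥ 1) = 0.5827^1
P(N ≥ 1) = 0.5827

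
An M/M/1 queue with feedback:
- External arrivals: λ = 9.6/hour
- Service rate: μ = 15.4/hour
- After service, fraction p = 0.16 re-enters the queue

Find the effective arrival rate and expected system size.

Effective arrival rate: λ_eff = λ/(1-p) = 9.6/(1-0.16) = 9.6/0.84 = 11.42857
ρ = λ_eff/μ = 11.42857/15.4 = 0.742115
L = ρ/(1-ρ) = 0.742115/(1-0.742115) = 2.8777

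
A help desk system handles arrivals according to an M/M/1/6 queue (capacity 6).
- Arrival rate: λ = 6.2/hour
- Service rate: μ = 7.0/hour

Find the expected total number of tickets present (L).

ρ = λ/μ = 6.2/7.0 = 0.88571
P₀ = (1-ρ)/(1-ρ^(K+1)) = (1-0.88571)/(1-0.88571^7) = 0.1143/0.5724 = 0.1997
P_K = P₀×ρ^K = 0.19967 × 0.88571^6 = 0.19967 × 0.48278 = 0.09640
L = ρ[1 - (K+1)ρ^K + Kρ^(K+1)] / [(1-ρ)(1-ρ^(K+1))]
L = 0.88571 × (1 - 7×0.482780 + 6×0.427603) / ((1 - 0.88571) × (1 - 0.427603)) = 2.5204 tickets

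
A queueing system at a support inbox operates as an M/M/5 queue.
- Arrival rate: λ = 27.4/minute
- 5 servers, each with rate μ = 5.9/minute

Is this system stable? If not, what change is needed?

Stability requires ρ = λ/(cμ) < 1
ρ = 27.4/(5 × 5.9) = 27.4/29.50 = 0.9288
Since 0.9288 < 1, the system is STABLE.
The servers are busy 92.88% of the time.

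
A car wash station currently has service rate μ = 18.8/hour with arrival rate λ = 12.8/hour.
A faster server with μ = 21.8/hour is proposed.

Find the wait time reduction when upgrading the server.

System 1: ρ₁ = 12.8/18.8 = 0.6809, W₁ = 1/(18.8-12.8) = 0.166667
System 2: ρ₂ = 12.8/21.8 = 0.5872, W₂ = 1/(21.8-12.8) = 0.111111
Improvement: (W₁-W₂)/W₁ = (0.166667-0.111111)/0.166667 = 33.33%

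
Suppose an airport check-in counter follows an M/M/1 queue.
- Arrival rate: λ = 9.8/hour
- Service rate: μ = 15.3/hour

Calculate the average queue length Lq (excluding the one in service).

ρ = λ/μ = 9.8/15.3 = 0.6405
For M/M/1: Lq = λ²/(μ(μ-λ))
Lq = 96.04/(15.3 × 5.50)
Lq = 1.1413 passengers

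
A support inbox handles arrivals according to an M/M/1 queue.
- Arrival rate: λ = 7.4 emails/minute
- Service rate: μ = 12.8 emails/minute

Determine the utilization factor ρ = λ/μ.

Server utilization: ρ = λ/μ
ρ = 7.4/12.8 = 0.5781
The server is busy 57.81% of the time.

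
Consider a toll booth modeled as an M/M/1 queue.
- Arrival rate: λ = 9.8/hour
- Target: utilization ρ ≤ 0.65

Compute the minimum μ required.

ρ = λ/μ, so μ = λ/ρ
μ ≥ 9.8/0.65 = 15.0769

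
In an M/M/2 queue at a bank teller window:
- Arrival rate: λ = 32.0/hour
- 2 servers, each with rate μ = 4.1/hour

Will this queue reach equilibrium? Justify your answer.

Stability requires ρ = λ/(cμ) < 1
ρ = 32.0/(2 × 4.1) = 32.0/8.20 = 3.9024
Since 3.9024 ≥ 1, the system is UNSTABLE.
Need c > λ/μ = 32.0/4.1 = 7.80.
Minimum servers needed: c = 8.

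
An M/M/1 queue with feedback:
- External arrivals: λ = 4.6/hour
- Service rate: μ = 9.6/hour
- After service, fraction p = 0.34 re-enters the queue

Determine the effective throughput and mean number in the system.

Effective arrival rate: λ_eff = λ/(1-p) = 4.6/(1-0.34) = 4.6/0.66 = 6.9697
ρ = λ_eff/μ = 6.9697/9.6 = 0.72601
L = ρ/(1-ρ) = 0.72601/(1-0.72601) = 2.6498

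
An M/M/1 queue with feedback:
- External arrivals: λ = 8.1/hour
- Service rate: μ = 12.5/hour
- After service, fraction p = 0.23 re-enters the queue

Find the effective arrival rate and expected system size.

Effective arrival rate: λ_eff = λ/(1-p) = 8.1/(1-0.23) = 8.1/0.77 = 10.5195
ρ = λ_eff/μ = 10.5195/12.5 = 0.84156
L = ρ/(1-ρ) = 0.84156/(1-0.84156) = 5.3115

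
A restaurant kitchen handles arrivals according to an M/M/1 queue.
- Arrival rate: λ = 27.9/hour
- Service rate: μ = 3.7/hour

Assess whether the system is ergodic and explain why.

Stability requires ρ = λ/(cμ) < 1
ρ = 27.9/(1 × 3.7) = 27.9/3.70 = 7.5405
Since 7.5405 ≥ 1, the system is UNSTABLE.
Queue grows without bound. Need μ > λ = 27.9.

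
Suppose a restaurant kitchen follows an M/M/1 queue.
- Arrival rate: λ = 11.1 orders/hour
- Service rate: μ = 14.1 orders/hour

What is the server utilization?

Server utilization: ρ = λ/μ
ρ = 11.1/14.1 = 0.7872
The server is busy 78.72% of the time.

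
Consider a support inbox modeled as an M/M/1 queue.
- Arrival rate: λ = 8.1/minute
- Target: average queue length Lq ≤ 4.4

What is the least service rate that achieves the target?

For M/M/1: Lq = λ²/(μ(μ-λ))
Need Lq ≤ 4.4, i.e. μ(μ-λ) ≥ λ²/4.4
μ² - 8.1μ - 65.61/4.4 ≥ 0  →  μ² - 8.1μ - 14.911364 ≥ 0
Quadratic formula (positive root): μ = [λ + √(λ² + 4×14.911364)]/2
Discriminant: 65.61 + 4×14.911364 = 125.2555, √125.2555 = 11.1918
μ ≥ (8.1 + 11.1918)/2 = 9.6459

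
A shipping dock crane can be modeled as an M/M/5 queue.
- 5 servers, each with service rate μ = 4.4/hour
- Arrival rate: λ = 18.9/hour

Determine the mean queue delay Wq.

Traffic intensity: ρ = λ/(cμ) = 18.9/(5×4.4) = 0.8591
Since ρ = 0.8591 < 1, system is stable.
Offered load a = λ/μ = cρ = 18.9/4.4 = 4.2955
P₀ = [ Σₙ₌₀^4 aⁿ/n! + a^5/(5!(1-ρ)) ]⁻¹
Σ = a^0/0! + a^1/1! + a^2/2! + a^3/3! + a^4/4! = 1.00000 + 4.29545 + 9.22546 + 13.2092 + 14.1849 = 41.9150
a^5/(5!(1-ρ)) = 1462.3308/(120 × 0.1409091) = 86.4819
P₀ = 1/(41.9150 + 86.4819) = 0.007788
Lq = P₀·a^5·ρ / (5!(1-ρ)²) = 0.0077883 × 1462.3308 × 0.85909 / (120 × 0.019855) = 4.1065
Wq = Lq/λ = 4.1065/18.9 = 0.2173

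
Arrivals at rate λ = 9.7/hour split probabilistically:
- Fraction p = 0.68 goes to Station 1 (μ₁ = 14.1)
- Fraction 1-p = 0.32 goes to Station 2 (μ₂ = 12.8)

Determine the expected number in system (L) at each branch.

Effective rates: λ₁ = 9.7×0.68 = 6.596, λ₂ = 9.7×0.32 = 3.104
Station 1: ρ₁ = 6.596/14.1 = 0.4678, L₁ = ρ₁/(1-ρ₁) = 0.4678/(1-0.4678) = 0.8790
Station 2: ρ₂ = 3.104/12.8 = 0.2425, L₂ = ρ₂/(1-ρ₂) = 0.2425/(1-0.2425) = 0.3201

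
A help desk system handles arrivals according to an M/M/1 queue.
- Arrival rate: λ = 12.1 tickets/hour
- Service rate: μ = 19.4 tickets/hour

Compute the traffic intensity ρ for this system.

Server utilization: ρ = λ/μ
ρ = 12.1/19.4 = 0.6237
The server is busy 62.37% of the time.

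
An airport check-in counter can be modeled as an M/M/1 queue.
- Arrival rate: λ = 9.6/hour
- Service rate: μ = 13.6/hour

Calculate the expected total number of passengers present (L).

ρ = λ/μ = 9.6/13.6 = 0.7059
For M/M/1: L = λ/(μ-λ)
L = 9.6/(13.6-9.6) = 9.6/4.00
L = 2.4000 passengers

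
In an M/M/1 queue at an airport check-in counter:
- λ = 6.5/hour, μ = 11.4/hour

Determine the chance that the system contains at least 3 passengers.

ρ = λ/μ = 6.5/11.4 = 0.5702
P(N ≥ n) = ρⁿ
P(N ≥ 3) = 0.5702^3
P(N ≥ 3) = 0.1854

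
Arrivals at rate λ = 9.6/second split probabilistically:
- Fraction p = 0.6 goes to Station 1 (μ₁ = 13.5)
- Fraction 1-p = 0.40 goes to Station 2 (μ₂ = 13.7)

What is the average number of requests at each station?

Effective rates: λ₁ = 9.6×0.6 = 5.76, λ₂ = 9.6×0.40 = 3.84
Station 1: ρ₁ = 5.76/13.5 = 0.42667, L₁ = ρ₁/(1-ρ₁) = 0.42667/(1-0.42667) = 0.7442
Station 2: ρ₂ = 3.84/13.7 = 0.2803, L₂ = ρ₂/(1-ρ₂) = 0.2803/(1-0.2803) = 0.3895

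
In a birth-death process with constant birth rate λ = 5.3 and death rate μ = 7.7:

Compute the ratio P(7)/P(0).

For constant rates: P(n)/P(0) = (λ/μ)^n
P(7)/P(0) = (5.3/7.7)^7 = 0.68831^7 = 0.07320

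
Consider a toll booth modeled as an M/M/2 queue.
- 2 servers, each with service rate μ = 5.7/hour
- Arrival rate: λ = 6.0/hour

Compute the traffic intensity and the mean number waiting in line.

Traffic intensity: ρ = λ/(cμ) = 6.0/(2×5.7) = 0.5263
Since ρ = 0.5263 < 1, system is stable.
Offered load a = λ/μ = cρ = 6.0/5.7 = 1.0526
P₀ = [ Σₙ₌₀^1 aⁿ/n! + a^2/(2!(1-ρ)) ]⁻¹
Σ = a^0/0! + a^1/1! = 1.0000 + 1.0526 = 2.0526
a^2/(2!(1-ρ)) = 1.1080/(2 × 0.47368) = 1.1696
P₀ = 1/(2.0526 + 1.1696) = 0.3103
Lq = P₀·a^2·ρ / (2!(1-ρ)²) = 0.31034 × 1.1080 × 0.52632 / (2 × 0.22438) = 0.4033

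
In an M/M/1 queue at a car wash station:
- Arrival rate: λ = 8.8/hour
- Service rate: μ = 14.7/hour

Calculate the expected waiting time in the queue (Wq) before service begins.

First, compute utilization: ρ = λ/μ = 8.8/14.7 = 0.5986
For M/M/1: Wq = λ/(μ(μ-λ))
Wq = 8.8/(14.7 × (14.7-8.8))
Wq = 8.8/(14.7 × 5.90)
Wq = 0.1015 hours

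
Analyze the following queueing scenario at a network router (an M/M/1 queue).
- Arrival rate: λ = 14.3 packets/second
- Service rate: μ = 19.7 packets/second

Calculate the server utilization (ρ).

Server utilization: ρ = λ/μ
ρ = 14.3/19.7 = 0.7259
The server is busy 72.59% of the time.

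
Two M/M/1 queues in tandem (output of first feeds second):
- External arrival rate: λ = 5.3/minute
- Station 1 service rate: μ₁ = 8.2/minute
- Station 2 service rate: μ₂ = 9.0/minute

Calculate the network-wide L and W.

By Jackson's theorem, each station behaves as independent M/M/1.
Station 1: ρ₁ = 5.3/8.2 = 0.6463, L₁ = ρ₁/(1-ρ₁) = λ/(μ₁-λ) = 5.3/2.90 = 1.8276
Station 2: ρ₂ = 5.3/9.0 = 0.5889, L₂ = ρ₂/(1-ρ₂) = λ/(μ₂-λ) = 5.3/3.70 = 1.4324
Total: L = L₁ + L₂ = 1.8276 + 1.4324 = 3.2600
W = L/λ = 3.2600/5.3 = 0.6151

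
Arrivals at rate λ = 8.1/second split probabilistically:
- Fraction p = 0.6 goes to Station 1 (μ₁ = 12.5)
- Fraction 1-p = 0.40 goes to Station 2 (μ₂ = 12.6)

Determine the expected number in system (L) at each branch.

Effective rates: λ₁ = 8.1×0.6 = 4.86, λ₂ = 8.1×0.40 = 3.24
Station 1: ρ₁ = 4.86/12.5 = 0.3888, L₁ = ρ₁/(1-ρ₁) = 0.3888/(1-0.3888) = 0.6361
Station 2: ρ₂ = 3.24/12.6 = 0.257143, L₂ = ρ₂/(1-ρ₂) = 0.257143/(1-0.257143) = 0.3462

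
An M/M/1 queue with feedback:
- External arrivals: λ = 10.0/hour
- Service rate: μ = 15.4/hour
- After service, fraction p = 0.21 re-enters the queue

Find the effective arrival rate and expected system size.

Effective arrival rate: λ_eff = λ/(1-p) = 10.0/(1-0.21) = 10.0/0.79 = 12.65823
ρ = λ_eff/μ = 12.65823/15.4 = 0.821963
L = ρ/(1-ρ) = 0.821963/(1-0.821963) = 4.6168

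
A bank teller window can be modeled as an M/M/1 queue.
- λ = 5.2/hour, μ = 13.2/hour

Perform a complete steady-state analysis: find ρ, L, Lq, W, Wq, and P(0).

Step 1: ρ = λ/μ = 5.2/13.2 = 0.3939
Step 2: L = λ/(μ-λ) = 5.2/8.00 = 0.6500
Step 3: Lq = λ²/(μ(μ-λ)) = 27.04/(13.2×8.00) = 0.2561
Step 4: W = 1/(μ-λ) = 1/8.00 = 0.1250
Step 5: Wq = λ/(μ(μ-λ)) = 5.2/(13.2×8.00) = 0.04924
Step 6: P(0) = 1-ρ = 0.6061
Verify: L = λW = 5.2×0.1250 = 0.6500 ✔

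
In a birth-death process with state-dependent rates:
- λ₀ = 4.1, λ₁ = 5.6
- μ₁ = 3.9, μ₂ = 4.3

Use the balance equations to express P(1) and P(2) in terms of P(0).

Balance equations:
State 0: λ₀P₀ = μ₁P₁ → P₁ = (λ₀/μ₁)P₀ = (4.1/3.9)P₀ = 1.0513P₀
State 1: P₂ = (λ₀λ₁)/(μ₁μ₂)P₀ = (4.1×5.6)/(3.9×4.3)P₀ = 1.3691P₀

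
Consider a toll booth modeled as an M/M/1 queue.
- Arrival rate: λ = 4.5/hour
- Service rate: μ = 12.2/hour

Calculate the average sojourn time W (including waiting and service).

First, compute utilization: ρ = λ/μ = 4.5/12.2 = 0.3689
For M/M/1: W = 1/(μ-λ)
W = 1/(12.2-4.5) = 1/7.70
W = 0.1299 hours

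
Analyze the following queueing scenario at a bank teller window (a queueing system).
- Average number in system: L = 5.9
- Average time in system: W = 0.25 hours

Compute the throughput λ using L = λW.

Little's Law: L = λW, so λ = L/W
λ = 5.9/0.25 = 23.6000 transactions/hour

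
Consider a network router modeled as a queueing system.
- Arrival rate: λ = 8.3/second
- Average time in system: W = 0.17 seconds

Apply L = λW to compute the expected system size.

Little's Law: L = λW
L = 8.3 × 0.17 = 1.4110 packets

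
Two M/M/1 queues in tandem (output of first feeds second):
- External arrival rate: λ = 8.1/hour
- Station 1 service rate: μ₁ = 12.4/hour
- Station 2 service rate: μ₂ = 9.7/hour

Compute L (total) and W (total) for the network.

By Jackson's theorem, each station behaves as independent M/M/1.
Station 1: ρ₁ = 8.1/12.4 = 0.6532, L₁ = ρ₁/(1-ρ₁) = λ/(μ₁-λ) = 8.1/4.30 = 1.8837
Station 2: ρ₂ = 8.1/9.7 = 0.8351, L₂ = ρ₂/(1-ρ₂) = λ/(μ₂-λ) = 8.1/1.60 = 5.0625
Total: L = L₁ + L₂ = 1.8837 + 5.0625 = 6.9462
W = L/λ = 6.9462/8.1 = 0.8576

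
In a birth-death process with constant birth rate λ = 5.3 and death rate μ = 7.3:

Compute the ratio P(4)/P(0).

For constant rates: P(n)/P(0) = (λ/μ)^n
P(4)/P(0) = (5.3/7.3)^4 = 0.72603^4 = 0.2779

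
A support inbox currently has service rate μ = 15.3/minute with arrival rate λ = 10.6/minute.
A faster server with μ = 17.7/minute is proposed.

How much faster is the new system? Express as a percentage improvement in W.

System 1: ρ₁ = 10.6/15.3 = 0.6928, W₁ = 1/(15.3-10.6) = 0.21277
System 2: ρ₂ = 10.6/17.7 = 0.5989, W₂ = 1/(17.7-10.6) = 0.14085
Improvement: (W₁-W₂)/W₁ = (0.21277-0.14085)/0.21277 = 33.80%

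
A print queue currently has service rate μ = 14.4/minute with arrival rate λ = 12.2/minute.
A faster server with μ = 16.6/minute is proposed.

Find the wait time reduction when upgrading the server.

System 1: ρ₁ = 12.2/14.4 = 0.8472, W₁ = 1/(14.4-12.2) = 0.45455
System 2: ρ₂ = 12.2/16.6 = 0.7349, W₂ = 1/(16.6-12.2) = 0.22727
Improvement: (W₁-W₂)/W₁ = (0.45455-0.22727)/0.45455 = 50.00%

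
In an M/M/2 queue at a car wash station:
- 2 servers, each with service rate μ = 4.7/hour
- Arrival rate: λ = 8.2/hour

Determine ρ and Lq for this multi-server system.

Traffic intensity: ρ = λ/(cμ) = 8.2/(2×4.7) = 0.8723
Since ρ = 0.8723 < 1, system is stable.
Offered load a = λ/μ = cρ = 8.2/4.7 = 1.7447
P₀ = [ Σₙ₌₀^1 aⁿ/n! + a^2/(2!(1-ρ)) ]⁻¹
Σ = a^0/0! + a^1/1! = 1.0000 + 1.7447 = 2.7447
a^2/(2!(1-ρ)) = 3.043911/(2 × 0.1276596) = 11.9220
P₀ = 1/(2.7447 + 11.9220) = 0.06818
Lq = P₀·a^2·ρ / (2!(1-ρ)²) = 0.06818182 × 3.043911 × 0.8723404 / (2 × 0.01629697) = 5.5546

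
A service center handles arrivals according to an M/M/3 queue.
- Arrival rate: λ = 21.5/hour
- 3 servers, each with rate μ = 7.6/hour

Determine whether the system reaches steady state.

Stability requires ρ = λ/(cμ) < 1
ρ = 21.5/(3 × 7.6) = 21.5/22.80 = 0.9430
Since 0.9430 < 1, the system is STABLE.
The servers are busy 94.30% of the time.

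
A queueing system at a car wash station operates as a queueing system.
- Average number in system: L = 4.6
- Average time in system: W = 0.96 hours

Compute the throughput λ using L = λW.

Little's Law: L = λW, so λ = L/W
λ = 4.6/0.96 = 4.7917 cars/hour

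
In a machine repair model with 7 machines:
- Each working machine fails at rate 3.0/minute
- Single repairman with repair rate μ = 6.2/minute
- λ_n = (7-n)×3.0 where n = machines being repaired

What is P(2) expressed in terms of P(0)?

P(2)/P(0) = ∏_{i=0}^{2-1} λ_i/μ_{i+1}
= (7-0)×3.0/6.2 × (7-1)×3.0/6.2
= 9.8335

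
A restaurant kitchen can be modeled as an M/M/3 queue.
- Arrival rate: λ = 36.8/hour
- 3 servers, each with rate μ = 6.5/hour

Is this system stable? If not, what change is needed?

Stability requires ρ = λ/(cμ) < 1
ρ = 36.8/(3 × 6.5) = 36.8/19.50 = 1.8872
Since 1.8872 ≥ 1, the system is UNSTABLE.
Need c > λ/μ = 36.8/6.5 = 5.66.
Minimum servers needed: c = 6.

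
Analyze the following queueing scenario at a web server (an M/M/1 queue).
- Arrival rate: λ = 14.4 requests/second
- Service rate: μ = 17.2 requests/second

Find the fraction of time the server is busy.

Server utilization: ρ = λ/μ
ρ = 14.4/17.2 = 0.8372
The server is busy 83.72% of the time.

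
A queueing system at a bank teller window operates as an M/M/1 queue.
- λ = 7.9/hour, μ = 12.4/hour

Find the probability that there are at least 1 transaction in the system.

ρ = λ/μ = 7.9/12.4 = 0.6371
P(N ≥ n) = ρⁿ
P(N ≥ 1) = 0.6371^1
P(N ≥ 1) = 0.6371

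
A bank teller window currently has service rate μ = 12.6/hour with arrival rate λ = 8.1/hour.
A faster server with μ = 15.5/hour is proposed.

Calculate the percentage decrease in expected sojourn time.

System 1: ρ₁ = 8.1/12.6 = 0.6429, W₁ = 1/(12.6-8.1) = 0.22222
System 2: ρ₂ = 8.1/15.5 = 0.5226, W₂ = 1/(15.5-8.1) = 0.13514
Improvement: (W₁-W₂)/W₁ = (0.22222-0.13514)/0.22222 = 39.19%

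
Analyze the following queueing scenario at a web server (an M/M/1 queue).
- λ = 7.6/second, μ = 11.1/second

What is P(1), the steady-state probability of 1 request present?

ρ = λ/μ = 7.6/11.1 = 0.6847
P(n) = (1-ρ)ρⁿ
P(1) = (1-0.6847) × 0.6847^1
P(1) = 0.3153 × 0.6847
P(1) = 0.2159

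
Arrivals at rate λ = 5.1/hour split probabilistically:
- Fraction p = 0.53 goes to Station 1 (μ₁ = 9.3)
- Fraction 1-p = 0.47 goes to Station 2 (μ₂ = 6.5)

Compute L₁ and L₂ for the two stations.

Effective rates: λ₁ = 5.1×0.53 = 2.703, λ₂ = 5.1×0.47 = 2.397
Station 1: ρ₁ = 2.703/9.3 = 0.29065, L₁ = ρ₁/(1-ρ₁) = 0.29065/(1-0.29065) = 0.4097
Station 2: ρ₂ = 2.397/6.5 = 0.36877, L₂ = ρ₂/(1-ρ₂) = 0.36877/(1-0.36877) = 0.5842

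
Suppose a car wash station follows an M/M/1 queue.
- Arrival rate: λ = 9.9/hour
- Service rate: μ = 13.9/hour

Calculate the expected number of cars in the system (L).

ρ = λ/μ = 9.9/13.9 = 0.7122
For M/M/1: L = λ/(μ-λ)
L = 9.9/(13.9-9.9) = 9.9/4.00
L = 2.4750 cars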